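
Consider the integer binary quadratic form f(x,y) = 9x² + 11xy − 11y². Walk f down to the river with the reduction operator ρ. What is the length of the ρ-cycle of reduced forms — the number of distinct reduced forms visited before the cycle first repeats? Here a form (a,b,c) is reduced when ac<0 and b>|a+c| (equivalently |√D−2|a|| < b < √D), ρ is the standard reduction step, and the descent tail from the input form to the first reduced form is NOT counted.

D = 517, ⌊√D⌋ = 22
river: ρ → (-11,11,9)
river: ρ → (9,7,-13)
river: ρ → (-13,19,3)
river: ρ → (3,17,-19)
river: ρ → (-19,21,1)
river: ρ → (1,21,-19)
river: ρ → (-19,17,3)
river: ρ → (3,19,-13)
river: ρ → (-13,7,9)
river: ρ → (9,11,-11)
ρ-cycle length = 10 (tail of 0 descent steps not counted)

10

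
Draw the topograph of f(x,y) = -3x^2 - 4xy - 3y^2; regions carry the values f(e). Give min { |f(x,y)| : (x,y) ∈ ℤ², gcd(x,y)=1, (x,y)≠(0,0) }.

translate: b→-2 (≡4 mod 6), so (3,4,3)→(3,-2,2)
flip: (3,-2,2)→(2,2,3)
reduced (well bottom): (2,2,3) with a≤c, −a<b≤a
well minimum |f| = |-2| = 2 (negative-definite)

2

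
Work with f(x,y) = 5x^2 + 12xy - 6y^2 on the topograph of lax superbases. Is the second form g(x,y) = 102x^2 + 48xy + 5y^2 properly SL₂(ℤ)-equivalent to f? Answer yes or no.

D₁ = 264, D₂ = 264
river cycle of f (length 6): (-6, 12, 5), (5, 8, -10), (-10, 12, 3), (3, 12, -10), (-10, 8, 5), (5, 12, -6)
river cycle of g (length 6): (5, 12, -6), (-6, 12, 5), (5, 8, -10), (-10, 12, 3), (3, 12, -10), (-10, 8, 5)
cycles coincide ⇒ equivalent

yes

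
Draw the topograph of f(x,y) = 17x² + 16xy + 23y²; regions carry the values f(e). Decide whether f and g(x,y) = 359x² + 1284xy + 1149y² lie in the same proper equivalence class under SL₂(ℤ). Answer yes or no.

D₁ = -1308, D₂ = -1308
f: reduced (well bottom): (17,16,23) with a≤c, −a<b≤a
g: translate: b→-152 (≡1284 mod 718), so (359,1284,1149)→(359,-152,17)
g: flip: (359,-152,17)→(17,152,359)
g: translate: b→16 (≡152 mod 34), so (17,152,359)→(17,16,23)
g: reduced (well bottom): (17,16,23) with a≤c, −a<b≤a
reduced forms (17, 16, 23) vs (17, 16, 23) ⇒ equivalent

yes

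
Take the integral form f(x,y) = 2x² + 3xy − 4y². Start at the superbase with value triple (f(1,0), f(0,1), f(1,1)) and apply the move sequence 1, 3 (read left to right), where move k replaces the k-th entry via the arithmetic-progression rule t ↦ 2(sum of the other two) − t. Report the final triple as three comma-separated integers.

start (2,-4,1) = (f(1,0),f(0,1),f(1,1))
replace slot 1: 2·((-4)+1) − 2 = -8 → (-8,-4,1)
replace slot 3: 2·((-8)+(-4)) − 1 = -25 → (-8,-4,-25)

-8,-4,-25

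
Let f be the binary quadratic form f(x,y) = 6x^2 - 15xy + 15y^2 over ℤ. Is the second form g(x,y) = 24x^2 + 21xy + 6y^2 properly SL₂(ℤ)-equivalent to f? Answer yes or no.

D₁ = -135, D₂ = -135
f: translate: b→-3 (≡-15 mod 12), so (6,-15,15)→(6,-3,6)
f: flip: (6,-3,6)→(6,3,6)
f: reduced (well bottom): (6,3,6) with a≤c, −a<b≤a
g: flip: (24,21,6)→(6,-21,24)
g: translate: b→3 (≡-21 mod 12), so (6,-21,24)→(6,3,6)
g: reduced (well bottom): (6,3,6) with a≤c, −a<b≤a
reduced forms (6, 3, 6) vs (6, 3, 6) ⇒ equivalent

yes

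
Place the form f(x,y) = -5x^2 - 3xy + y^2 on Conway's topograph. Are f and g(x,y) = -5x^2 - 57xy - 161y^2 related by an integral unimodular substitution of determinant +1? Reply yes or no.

D₁ = 29, D₂ = 29
river cycle of f (length 2): (1, 5, -1), (-1, 5, 1)
river cycle of g (length 2): (1, 5, -1), (-1, 5, 1)
cycles coincide ⇒ equivalent

yes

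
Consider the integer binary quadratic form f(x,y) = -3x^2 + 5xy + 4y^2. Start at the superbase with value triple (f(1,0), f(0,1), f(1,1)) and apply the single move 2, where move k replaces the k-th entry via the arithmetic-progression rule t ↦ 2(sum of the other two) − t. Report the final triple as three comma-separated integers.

start (-3,4,6) = (f(1,0),f(0,1),f(1,1))
replace slot 2: 2·((-3)+6) − 4 = 2 → (-3,2,6)

-3,2,6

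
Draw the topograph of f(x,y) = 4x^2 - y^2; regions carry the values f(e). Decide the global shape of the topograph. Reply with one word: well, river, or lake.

D = b²−4ac = 0² − 4·4·(-1) = 16
D = 4² is a perfect square ⇒ form factors over ℤ ⇒ lakes

lake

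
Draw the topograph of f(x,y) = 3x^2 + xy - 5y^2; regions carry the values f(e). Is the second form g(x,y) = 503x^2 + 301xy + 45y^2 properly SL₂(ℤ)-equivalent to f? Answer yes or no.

D₁ = 61, D₂ = 61
river cycle of f (length 6): (3, 7, -1), (-1, 7, 3), (3, 5, -3), (-3, 7, 1), (1, 7, -3), (-3, 5, 3)
river cycle of g (length 6): (-3, 5, 3), (3, 7, -1), (-1, 7, 3), (3, 5, -3), (-3, 7, 1), (1, 7, -3)
cycles coincide ⇒ equivalent

yes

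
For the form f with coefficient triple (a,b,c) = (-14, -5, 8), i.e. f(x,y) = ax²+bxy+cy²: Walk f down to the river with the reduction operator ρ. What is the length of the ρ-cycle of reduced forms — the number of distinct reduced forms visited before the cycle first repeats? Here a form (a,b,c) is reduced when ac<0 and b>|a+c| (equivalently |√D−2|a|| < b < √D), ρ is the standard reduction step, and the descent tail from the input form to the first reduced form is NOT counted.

D = 473, ⌊√D⌋ = 21
descent: ρ → (8,21,-1)  [lands on river]
river: ρ → (-1,21,8)
river: ρ → (8,11,-11)
river: ρ → (-11,11,8)
ρ-cycle length = 4 (tail of 1 descent step not counted)

4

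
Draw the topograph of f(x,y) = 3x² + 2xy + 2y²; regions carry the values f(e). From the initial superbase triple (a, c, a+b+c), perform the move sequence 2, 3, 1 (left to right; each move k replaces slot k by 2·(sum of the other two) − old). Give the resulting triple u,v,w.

start (3,2,7) = (f(1,0),f(0,1),f(1,1))
replace slot 2: 2·(3+7) − 2 = 18 → (3,18,7)
replace slot 3: 2·(3+18) − 7 = 35 → (3,18,35)
replace slot 1: 2·(18+35) − 3 = 103 → (103,18,35)

103,18,35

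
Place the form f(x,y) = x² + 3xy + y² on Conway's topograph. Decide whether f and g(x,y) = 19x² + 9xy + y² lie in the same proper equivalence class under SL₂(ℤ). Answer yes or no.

D₁ = 5, D₂ = 5
river cycle of f (length 2): (1, 1, -1), (-1, 1, 1)
river cycle of g (length 2): (1, 1, -1), (-1, 1, 1)
cycles coincide ⇒ equivalent

yes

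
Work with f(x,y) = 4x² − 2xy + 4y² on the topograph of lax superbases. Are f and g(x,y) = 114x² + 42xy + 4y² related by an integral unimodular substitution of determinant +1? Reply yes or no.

D₁ = -60, D₂ = -60
f: flip: (4,-2,4)→(4,2,4)
f: reduced (well bottom): (4,2,4) with a≤c, −a<b≤a
g: flip: (114,42,4)→(4,-42,114)
g: translate: b→-2 (≡-42 mod 8), so (4,-42,114)→(4,-2,4)
g: flip: (4,-2,4)→(4,2,4)
g: reduced (well bottom): (4,2,4) with a≤c, −a<b≤a
reduced forms (4, 2, 4) vs (4, 2, 4) ⇒ equivalent

yes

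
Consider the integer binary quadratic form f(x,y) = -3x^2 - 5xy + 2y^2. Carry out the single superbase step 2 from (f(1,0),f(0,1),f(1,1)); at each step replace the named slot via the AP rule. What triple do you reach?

start (-3,2,-6) = (f(1,0),f(0,1),f(1,1))
replace slot 2: 2·((-3)+(-6)) − 2 = -20 → (-3,-20,-6)

-3,-20,-6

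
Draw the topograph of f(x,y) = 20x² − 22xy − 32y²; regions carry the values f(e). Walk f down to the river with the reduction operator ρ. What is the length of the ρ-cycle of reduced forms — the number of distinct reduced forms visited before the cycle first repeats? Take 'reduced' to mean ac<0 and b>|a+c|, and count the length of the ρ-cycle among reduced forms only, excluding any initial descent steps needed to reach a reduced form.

D = 3044, ⌊√D⌋ = 55
descent: ρ → (-32,22,20)  [lands on river]
river: ρ → (20,18,-34)
river: ρ → (-34,50,4)
river: ρ → (4,54,-8)
river: ρ → (-8,42,40)
river: ρ → (40,38,-10)
river: ρ → (-10,42,32)
river: ρ → (32,22,-20)
river: ρ → (-20,18,34)
river: ρ → (34,50,-4)
river: ρ → (-4,54,8)
river: ρ → (8,42,-40)
river: ρ → (-40,38,10)
river: ρ → (10,42,-32)
ρ-cycle length = 14 (tail of 1 descent step not counted)

14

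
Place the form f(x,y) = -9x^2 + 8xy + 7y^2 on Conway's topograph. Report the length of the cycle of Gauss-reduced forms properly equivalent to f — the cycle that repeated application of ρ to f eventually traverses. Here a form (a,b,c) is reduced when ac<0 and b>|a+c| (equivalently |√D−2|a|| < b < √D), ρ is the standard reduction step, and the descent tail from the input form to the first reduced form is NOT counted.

D = 316, ⌊√D⌋ = 17
river: ρ → (7,6,-10)
river: ρ → (-10,14,3)
river: ρ → (3,16,-5)
river: ρ → (-5,14,6)
river: ρ → (6,10,-9)
river: ρ → (-9,8,7)
ρ-cycle length = 6 (tail of 0 descent steps not counted)

6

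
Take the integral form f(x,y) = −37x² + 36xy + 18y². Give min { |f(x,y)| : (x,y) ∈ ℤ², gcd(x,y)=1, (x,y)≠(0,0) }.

river: ρ → (18,36,-37)
river: ρ → (-37,38,17)
river: ρ → (17,30,-45)
river: ρ → (-45,60,2)
river: ρ → (2,60,-45)
river: ρ → (-45,30,17)
river: ρ → (17,38,-37)
river: ρ → (-37,36,18)
closes: descent 0, river 8
min |a| on river = 2

2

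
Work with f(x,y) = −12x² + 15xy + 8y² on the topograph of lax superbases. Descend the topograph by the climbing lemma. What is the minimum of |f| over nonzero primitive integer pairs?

river: ρ → (8,17,-10)
river: ρ → (-10,23,2)
river: ρ → (2,21,-21)
river: ρ → (-21,21,2)
river: ρ → (2,23,-10)
river: ρ → (-10,17,8)
river: ρ → (8,15,-12)
river: ρ → (-12,9,11)
river: ρ → (11,13,-10)
river: ρ → (-10,7,14)
river: ρ → (14,21,-3)
river: ρ → (-3,21,14)
river: ρ → (14,7,-10)
river: ρ → (-10,13,11)
river: ρ → (11,9,-12)
river: ρ → (-12,15,8)
closes: descent 0, river 16
min |a| on river = 2

2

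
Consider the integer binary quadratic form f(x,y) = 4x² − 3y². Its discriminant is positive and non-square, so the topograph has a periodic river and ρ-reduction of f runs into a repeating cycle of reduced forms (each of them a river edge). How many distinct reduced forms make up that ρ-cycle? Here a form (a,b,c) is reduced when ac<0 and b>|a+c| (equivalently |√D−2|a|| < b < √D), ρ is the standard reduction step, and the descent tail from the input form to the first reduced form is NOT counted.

D = 48, ⌊√D⌋ = 6
descent: ρ → (-3,6,1)  [lands on river]
river: ρ → (1,6,-3)
ρ-cycle length = 2 (tail of 1 descent step not counted)

2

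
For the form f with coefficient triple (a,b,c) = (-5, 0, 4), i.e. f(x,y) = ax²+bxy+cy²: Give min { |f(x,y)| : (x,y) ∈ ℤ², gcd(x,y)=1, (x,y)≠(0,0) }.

descent: ρ → (4,8,-1)  [lands on river]
river: ρ → (-1,8,4)
closes: descent 1, river 2
min |a| on river = 1

1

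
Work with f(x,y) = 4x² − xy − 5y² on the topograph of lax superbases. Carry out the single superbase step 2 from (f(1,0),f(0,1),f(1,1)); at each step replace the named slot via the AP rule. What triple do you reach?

start (4,-5,-2) = (f(1,0),f(0,1),f(1,1))
replace slot 2: 2·(4+(-2)) − (-5) = 9 → (4,9,-2)

4,9,-2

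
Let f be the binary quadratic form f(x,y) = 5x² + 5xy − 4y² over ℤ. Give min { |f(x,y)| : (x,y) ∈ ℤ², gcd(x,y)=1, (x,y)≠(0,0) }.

river: ρ → (-4,3,6)
river: ρ → (6,9,-1)
river: ρ → (-1,9,6)
river: ρ → (6,3,-4)
river: ρ → (-4,5,5)
river: ρ → (5,5,-4)
closes: descent 0, river 6
min |a| on river = 1

1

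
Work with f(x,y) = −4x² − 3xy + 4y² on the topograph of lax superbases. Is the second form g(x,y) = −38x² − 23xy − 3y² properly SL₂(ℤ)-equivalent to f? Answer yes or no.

D₁ = 73, D₂ = 73
river cycle of f (length 18): (4, 3, -4), (-4, 5, 3), (3, 7, -2), (-2, 5, 6), (6, 7, -1), (-1, 7, 6), (6, 5, -2), (-2, 7, 3), (3, 5, -4), (-4, 3, 4), … (8 more)
river cycle of g (length 18): (-3, 5, 4), (4, 3, -4), (-4, 5, 3), (3, 7, -2), (-2, 5, 6), (6, 7, -1), (-1, 7, 6), (6, 5, -2), (-2, 7, 3), (3, 5, -4), … (8 more)
cycles coincide ⇒ equivalent

yes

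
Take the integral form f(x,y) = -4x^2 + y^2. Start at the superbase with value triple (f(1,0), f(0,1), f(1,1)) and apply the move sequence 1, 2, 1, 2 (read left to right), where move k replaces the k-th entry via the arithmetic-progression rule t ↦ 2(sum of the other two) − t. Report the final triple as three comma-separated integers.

start (-4,1,-3) = (f(1,0),f(0,1),f(1,1))
replace slot 1: 2·(1+(-3)) − (-4) = 0 → (0,1,-3)
replace slot 2: 2·(0+(-3)) − 1 = -7 → (0,-7,-3)
replace slot 1: 2·((-7)+(-3)) − 0 = -20 → (-20,-7,-3)
replace slot 2: 2·((-20)+(-3)) − (-7) = -39 → (-20,-39,-3)

-20,-39,-3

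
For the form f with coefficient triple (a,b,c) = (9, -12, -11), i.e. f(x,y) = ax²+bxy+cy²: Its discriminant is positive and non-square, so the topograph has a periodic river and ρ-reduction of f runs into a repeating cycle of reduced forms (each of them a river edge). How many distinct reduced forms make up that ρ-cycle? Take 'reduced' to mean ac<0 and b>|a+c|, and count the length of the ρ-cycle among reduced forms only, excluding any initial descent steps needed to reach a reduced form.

D = 540, ⌊√D⌋ = 23
descent: ρ → (-11,12,9)  [lands on river]
river: ρ → (9,6,-14)
river: ρ → (-14,22,1)
river: ρ → (1,22,-14)
river: ρ → (-14,6,9)
river: ρ → (9,12,-11)
river: ρ → (-11,10,10)
river: ρ → (10,10,-11)
ρ-cycle length = 8 (tail of 1 descent step not counted)

8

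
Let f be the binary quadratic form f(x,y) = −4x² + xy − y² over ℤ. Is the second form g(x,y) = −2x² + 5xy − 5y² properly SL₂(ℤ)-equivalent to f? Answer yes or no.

D₁ = -15, D₂ = -15
f is negative-definite; reduce −f:
−f: flip: (4,-1,1)→(1,1,4)
−f: reduced (well bottom): (1,1,4) with a≤c, −a<b≤a
flip sign back: reduced form of f is (-1,-1,-4)
g is negative-definite; reduce −g:
−g: translate: b→-1 (≡-5 mod 4), so (2,-5,5)→(2,-1,2)
−g: flip: (2,-1,2)→(2,1,2)
−g: reduced (well bottom): (2,1,2) with a≤c, −a<b≤a
flip sign back: reduced form of g is (-2,-1,-2)
reduced forms (-1, -1, -4) vs (-2, -1, -2) ⇒ inequivalent

no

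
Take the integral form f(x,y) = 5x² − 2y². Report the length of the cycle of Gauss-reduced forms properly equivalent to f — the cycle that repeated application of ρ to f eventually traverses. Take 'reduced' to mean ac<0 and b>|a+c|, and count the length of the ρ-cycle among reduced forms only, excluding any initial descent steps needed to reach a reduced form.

D = 40, ⌊√D⌋ = 6
descent: ρ → (-2,4,3)  [lands on river]
river: ρ → (3,2,-3)
river: ρ → (-3,4,2)
river: ρ → (2,4,-3)
river: ρ → (-3,2,3)
river: ρ → (3,4,-2)
ρ-cycle length = 6 (tail of 1 descent step not counted)

6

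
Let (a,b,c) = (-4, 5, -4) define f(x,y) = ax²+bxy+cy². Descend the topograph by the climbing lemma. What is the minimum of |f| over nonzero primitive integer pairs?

translate: b→3 (≡-5 mod 8), so (4,-5,4)→(4,3,3)
flip: (4,3,3)→(3,-3,4)
translate: b→3 (≡-3 mod 6), so (3,-3,4)→(3,3,4)
reduced (well bottom): (3,3,4) with a≤c, −a<b≤a
well minimum |f| = |-3| = 3 (negative-definite)

3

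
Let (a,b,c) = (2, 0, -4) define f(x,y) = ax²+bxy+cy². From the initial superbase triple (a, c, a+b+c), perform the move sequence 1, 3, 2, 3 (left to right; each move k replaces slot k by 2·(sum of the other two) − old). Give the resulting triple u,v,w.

start (2,-4,-2) = (f(1,0),f(0,1),f(1,1))
replace slot 1: 2·((-4)+(-2)) − 2 = -14 → (-14,-4,-2)
replace slot 3: 2·((-14)+(-4)) − (-2) = -34 → (-14,-4,-34)
replace slot 2: 2·((-14)+(-34)) − (-4) = -92 → (-14,-92,-34)
replace slot 3: 2·((-14)+(-92)) − (-34) = -178 → (-14,-92,-178)

-14,-92,-178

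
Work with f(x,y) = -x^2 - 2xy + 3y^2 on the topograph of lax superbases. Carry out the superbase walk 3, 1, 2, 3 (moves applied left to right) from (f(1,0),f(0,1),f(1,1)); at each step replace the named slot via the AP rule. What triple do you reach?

start (-1,3,0) = (f(1,0),f(0,1),f(1,1))
replace slot 3: 2·((-1)+3) − 0 = 4 → (-1,3,4)
replace slot 1: 2·(3+4) − (-1) = 15 → (15,3,4)
replace slot 2: 2·(15+4) − 3 = 35 → (15,35,4)
replace slot 3: 2·(15+35) − 4 = 96 → (15,35,96)

15,35,96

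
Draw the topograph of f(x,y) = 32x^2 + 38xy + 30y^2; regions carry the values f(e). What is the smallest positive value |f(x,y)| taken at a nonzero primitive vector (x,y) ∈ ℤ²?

translate: b→-26 (≡38 mod 64), so (32,38,30)→(32,-26,24)
flip: (32,-26,24)→(24,26,32)
translate: b→-22 (≡26 mod 48), so (24,26,32)→(24,-22,30)
reduced (well bottom): (24,-22,30) with a≤c, −a<b≤a
well minimum = a = 24

24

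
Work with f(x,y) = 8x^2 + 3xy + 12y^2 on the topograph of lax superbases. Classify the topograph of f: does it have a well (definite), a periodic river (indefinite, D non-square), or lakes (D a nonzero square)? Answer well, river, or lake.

D = b²−4ac = 3² − 4·8·12 = -375
D < 0 ⇒ definite ⇒ every region one sign ⇒ single well

well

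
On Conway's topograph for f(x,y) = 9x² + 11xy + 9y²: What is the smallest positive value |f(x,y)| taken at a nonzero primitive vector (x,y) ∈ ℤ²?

translate: b→-7 (≡11 mod 18), so (9,11,9)→(9,-7,7)
flip: (9,-7,7)→(7,7,9)
reduced (well bottom): (7,7,9) with a≤c, −a<b≤a
well minimum = a = 7

7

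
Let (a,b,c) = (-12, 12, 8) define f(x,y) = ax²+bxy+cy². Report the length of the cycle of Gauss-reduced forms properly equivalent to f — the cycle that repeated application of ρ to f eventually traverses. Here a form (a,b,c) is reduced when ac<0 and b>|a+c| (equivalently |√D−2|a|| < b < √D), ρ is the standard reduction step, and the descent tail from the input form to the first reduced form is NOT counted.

D = 528, ⌊√D⌋ = 22
river: ρ → (8,20,-4)
river: ρ → (-4,20,8)
river: ρ → (8,12,-12)
river: ρ → (-12,12,8)
ρ-cycle length = 4 (tail of 0 descent steps not counted)

4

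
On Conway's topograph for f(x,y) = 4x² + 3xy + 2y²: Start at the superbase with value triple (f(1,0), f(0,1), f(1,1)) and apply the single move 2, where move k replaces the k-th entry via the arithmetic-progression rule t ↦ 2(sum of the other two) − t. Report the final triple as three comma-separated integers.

start (4,2,9) = (f(1,0),f(0,1),f(1,1))
replace slot 2: 2·(4+9) − 2 = 24 → (4,24,9)

4,24,9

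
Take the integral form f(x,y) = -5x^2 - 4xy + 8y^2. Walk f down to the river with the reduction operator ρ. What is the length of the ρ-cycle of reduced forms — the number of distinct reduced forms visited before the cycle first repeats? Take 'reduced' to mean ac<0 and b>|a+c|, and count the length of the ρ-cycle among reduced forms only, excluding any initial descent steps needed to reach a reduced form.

D = 176, ⌊√D⌋ = 13
descent: ρ → (8,4,-5)  [lands on river]
river: ρ → (-5,6,7)
river: ρ → (7,8,-4)
river: ρ → (-4,8,7)
river: ρ → (7,6,-5)
river: ρ → (-5,4,8)
river: ρ → (8,12,-1)
river: ρ → (-1,12,8)
ρ-cycle length = 8 (tail of 1 descent step not counted)

8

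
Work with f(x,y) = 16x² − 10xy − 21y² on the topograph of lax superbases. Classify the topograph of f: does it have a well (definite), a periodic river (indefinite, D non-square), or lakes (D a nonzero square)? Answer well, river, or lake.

D = b²−4ac = (-10)² − 4·16·(-21) = 1444
D = 38² is a perfect square ⇒ form factors over ℤ ⇒ lakes

lake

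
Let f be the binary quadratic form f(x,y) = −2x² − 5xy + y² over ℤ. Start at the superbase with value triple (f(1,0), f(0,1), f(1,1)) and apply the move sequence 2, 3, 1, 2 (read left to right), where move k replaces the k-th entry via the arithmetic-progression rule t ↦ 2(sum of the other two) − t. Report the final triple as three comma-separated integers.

start (-2,1,-6) = (f(1,0),f(0,1),f(1,1))
replace slot 2: 2·((-2)+(-6)) − 1 = -17 → (-2,-17,-6)
replace slot 3: 2·((-2)+(-17)) − (-6) = -32 → (-2,-17,-32)
replace slot 1: 2·((-17)+(-32)) − (-2) = -96 → (-96,-17,-32)
replace slot 2: 2·((-96)+(-32)) − (-17) = -239 → (-96,-239,-32)

-96,-239,-32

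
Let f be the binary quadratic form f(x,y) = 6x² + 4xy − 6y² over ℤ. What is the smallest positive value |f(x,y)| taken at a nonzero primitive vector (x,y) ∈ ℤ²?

river: ρ → (-6,8,4)
river: ρ → (4,8,-6)
river: ρ → (-6,4,6)
river: ρ → (6,8,-4)
river: ρ → (-4,8,6)
river: ρ → (6,4,-6)
closes: descent 0, river 6
min |a| on river = 4

4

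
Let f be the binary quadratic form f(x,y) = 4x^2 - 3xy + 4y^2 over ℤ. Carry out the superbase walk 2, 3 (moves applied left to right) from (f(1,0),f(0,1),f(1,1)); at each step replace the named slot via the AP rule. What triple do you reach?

start (4,4,5) = (f(1,0),f(0,1),f(1,1))
replace slot 2: 2·(4+5) − 4 = 14 → (4,14,5)
replace slot 3: 2·(4+14) − 5 = 31 → (4,14,31)

4,14,31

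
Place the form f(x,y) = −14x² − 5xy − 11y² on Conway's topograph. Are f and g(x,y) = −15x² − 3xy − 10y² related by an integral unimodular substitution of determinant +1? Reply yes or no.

D₁ = -591, D₂ = -591
f is negative-definite; reduce −f:
−f: flip: (14,5,11)→(11,-5,14)
−f: reduced (well bottom): (11,-5,14) with a≤c, −a<b≤a
flip sign back: reduced form of f is (-11,5,-14)
g is negative-definite; reduce −g:
−g: flip: (15,3,10)→(10,-3,15)
−g: reduced (well bottom): (10,-3,15) with a≤c, −a<b≤a
flip sign back: reduced form of g is (-10,3,-15)
reduced forms (-11, 5, -14) vs (-10, 3, -15) ⇒ inequivalent

no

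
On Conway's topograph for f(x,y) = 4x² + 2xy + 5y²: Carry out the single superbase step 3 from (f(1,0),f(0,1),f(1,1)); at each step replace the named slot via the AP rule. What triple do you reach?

start (4,5,11) = (f(1,0),f(0,1),f(1,1))
replace slot 3: 2·(4+5) − 11 = 7 → (4,5,7)

4,5,7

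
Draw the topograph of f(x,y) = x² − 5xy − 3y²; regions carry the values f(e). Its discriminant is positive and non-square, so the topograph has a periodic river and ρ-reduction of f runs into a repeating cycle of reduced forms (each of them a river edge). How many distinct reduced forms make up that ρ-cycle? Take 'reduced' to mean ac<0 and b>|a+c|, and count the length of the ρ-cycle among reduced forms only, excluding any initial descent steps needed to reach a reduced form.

D = 37, ⌊√D⌋ = 6
descent: ρ → (-3,5,1)  [lands on river]
river: ρ → (1,5,-3)
river: ρ → (-3,1,3)
river: ρ → (3,5,-1)
river: ρ → (-1,5,3)
river: ρ → (3,1,-3)
ρ-cycle length = 6 (tail of 1 descent step not counted)

6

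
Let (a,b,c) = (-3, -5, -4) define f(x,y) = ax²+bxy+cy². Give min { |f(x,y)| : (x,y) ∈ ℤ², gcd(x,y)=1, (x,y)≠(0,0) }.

translate: b→-1 (≡5 mod 6), so (3,5,4)→(3,-1,2)
flip: (3,-1,2)→(2,1,3)
reduced (well bottom): (2,1,3) with a≤c, −a<b≤a
well minimum |f| = |-2| = 2 (negative-definite)

2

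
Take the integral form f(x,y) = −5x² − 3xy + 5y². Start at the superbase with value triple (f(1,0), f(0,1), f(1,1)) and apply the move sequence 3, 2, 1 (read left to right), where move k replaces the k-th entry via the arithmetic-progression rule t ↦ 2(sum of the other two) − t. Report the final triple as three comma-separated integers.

start (-5,5,-3) = (f(1,0),f(0,1),f(1,1))
replace slot 3: 2·((-5)+5) − (-3) = 3 → (-5,5,3)
replace slot 2: 2·((-5)+3) − 5 = -9 → (-5,-9,3)
replace slot 1: 2·((-9)+3) − (-5) = -7 → (-7,-9,3)

-7,-9,3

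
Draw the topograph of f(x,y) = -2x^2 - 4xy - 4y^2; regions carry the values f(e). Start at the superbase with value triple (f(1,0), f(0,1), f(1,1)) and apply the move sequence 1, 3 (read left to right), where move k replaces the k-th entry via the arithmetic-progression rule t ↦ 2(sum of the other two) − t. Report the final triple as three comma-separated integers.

start (-2,-4,-10) = (f(1,0),f(0,1),f(1,1))
replace slot 1: 2·((-4)+(-10)) − (-2) = -26 → (-26,-4,-10)
replace slot 3: 2·((-26)+(-4)) − (-10) = -50 → (-26,-4,-50)

-26,-4,-50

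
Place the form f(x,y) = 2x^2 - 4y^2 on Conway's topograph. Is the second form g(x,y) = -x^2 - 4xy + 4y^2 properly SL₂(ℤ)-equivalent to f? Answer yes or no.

D₁ = 32, D₂ = 32
river cycle of f (length 2): (2, 4, -2), (-2, 4, 2)
river cycle of g (length 2): (4, 4, -1), (-1, 4, 4)
cycles differ ⇒ inequivalent

no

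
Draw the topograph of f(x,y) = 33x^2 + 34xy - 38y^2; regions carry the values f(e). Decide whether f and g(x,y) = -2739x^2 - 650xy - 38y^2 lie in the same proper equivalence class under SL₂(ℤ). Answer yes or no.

D₁ = 6172, D₂ = 6172
river cycle of f (length 52): (-38, 42, 29), (29, 74, -6), (-6, 70, 53), (53, 36, -23), (-23, 56, 33), (33, 76, -3), (-3, 74, 58), (58, 42, -19), (-19, 72, 13), (13, 58, -54), … (42 more)
river cycle of g (length 52): (-38, 42, 29), (29, 74, -6), (-6, 70, 53), (53, 36, -23), (-23, 56, 33), (33, 76, -3), (-3, 74, 58), (58, 42, -19), (-19, 72, 13), (13, 58, -54), … (42 more)
cycles coincide ⇒ equivalent

yes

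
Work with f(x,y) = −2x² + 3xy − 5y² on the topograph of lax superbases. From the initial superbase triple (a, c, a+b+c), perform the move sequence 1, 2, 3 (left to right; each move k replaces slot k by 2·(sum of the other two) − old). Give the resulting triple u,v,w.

start (-2,-5,-4) = (f(1,0),f(0,1),f(1,1))
replace slot 1: 2·((-5)+(-4)) − (-2) = -16 → (-16,-5,-4)
replace slot 2: 2·((-16)+(-4)) − (-5) = -35 → (-16,-35,-4)
replace slot 3: 2·((-16)+(-35)) − (-4) = -98 → (-16,-35,-98)

-16,-35,-98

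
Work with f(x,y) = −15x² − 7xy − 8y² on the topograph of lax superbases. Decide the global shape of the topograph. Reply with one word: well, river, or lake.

D = b²−4ac = (-7)² − 4·(-15)·(-8) = -431
D < 0 ⇒ definite ⇒ every region one sign ⇒ single well

well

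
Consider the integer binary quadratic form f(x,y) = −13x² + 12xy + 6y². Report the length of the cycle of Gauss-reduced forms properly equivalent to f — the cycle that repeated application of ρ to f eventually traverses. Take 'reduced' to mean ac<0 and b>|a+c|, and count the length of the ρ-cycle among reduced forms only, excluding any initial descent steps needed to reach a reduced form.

D = 456, ⌊√D⌋ = 21
river: ρ → (6,12,-13)
river: ρ → (-13,14,5)
river: ρ → (5,16,-10)
river: ρ → (-10,4,11)
river: ρ → (11,18,-3)
river: ρ → (-3,18,11)
river: ρ → (11,4,-10)
river: ρ → (-10,16,5)
river: ρ → (5,14,-13)
river: ρ → (-13,12,6)
ρ-cycle length = 10 (tail of 0 descent steps not counted)

10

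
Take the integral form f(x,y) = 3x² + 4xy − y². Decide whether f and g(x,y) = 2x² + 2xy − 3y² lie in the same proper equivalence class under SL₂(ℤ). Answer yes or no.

D₁ = 28, D₂ = 28
river cycle of f (length 4): (-1, 4, 3), (3, 2, -2), (-2, 2, 3), (3, 4, -1)
river cycle of g (length 4): (-3, 4, 1), (1, 4, -3), (-3, 2, 2), (2, 2, -3)
cycles differ ⇒ inequivalent

no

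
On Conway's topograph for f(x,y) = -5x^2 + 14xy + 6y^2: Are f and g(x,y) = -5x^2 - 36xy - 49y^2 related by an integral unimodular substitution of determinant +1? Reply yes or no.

D₁ = 316, D₂ = 316
river cycle of f (length 6): (6, 10, -9), (-9, 8, 7), (7, 6, -10), (-10, 14, 3), (3, 16, -5), (-5, 14, 6)
river cycle of g (length 6): (-5, 14, 6), (6, 10, -9), (-9, 8, 7), (7, 6, -10), (-10, 14, 3), (3, 16, -5)
cycles coincide ⇒ equivalent

yes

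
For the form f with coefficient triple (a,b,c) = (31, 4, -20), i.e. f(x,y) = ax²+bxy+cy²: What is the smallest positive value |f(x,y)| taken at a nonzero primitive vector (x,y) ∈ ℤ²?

descent: ρ → (-20,36,15)  [lands on river]
river: ρ → (15,24,-32)
river: ρ → (-32,40,7)
river: ρ → (7,44,-20)
closes: descent 1, river 4
min |a| on river = 7

7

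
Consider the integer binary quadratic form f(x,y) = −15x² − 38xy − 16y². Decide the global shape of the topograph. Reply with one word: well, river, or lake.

D = b²−4ac = (-38)² − 4·(-15)·(-16) = 484
D = 22² is a perfect square ⇒ form factors over ℤ ⇒ lakes

lake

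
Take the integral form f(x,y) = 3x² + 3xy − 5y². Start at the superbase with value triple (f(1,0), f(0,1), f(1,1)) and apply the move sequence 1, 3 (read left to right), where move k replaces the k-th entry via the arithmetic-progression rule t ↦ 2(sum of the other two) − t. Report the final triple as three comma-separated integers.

start (3,-5,1) = (f(1,0),f(0,1),f(1,1))
replace slot 1: 2·((-5)+1) − 3 = -11 → (-11,-5,1)
replace slot 3: 2·((-11)+(-5)) − 1 = -33 → (-11,-5,-33)

-11,-5,-33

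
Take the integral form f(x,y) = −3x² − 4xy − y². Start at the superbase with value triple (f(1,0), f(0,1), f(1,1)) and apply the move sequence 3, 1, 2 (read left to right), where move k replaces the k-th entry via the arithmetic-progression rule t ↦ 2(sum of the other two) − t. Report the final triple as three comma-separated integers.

start (-3,-1,-8) = (f(1,0),f(0,1),f(1,1))
replace slot 3: 2·((-3)+(-1)) − (-8) = 0 → (-3,-1,0)
replace slot 1: 2·((-1)+0) − (-3) = 1 → (1,-1,0)
replace slot 2: 2·(1+0) − (-1) = 3 → (1,3,0)

1,3,0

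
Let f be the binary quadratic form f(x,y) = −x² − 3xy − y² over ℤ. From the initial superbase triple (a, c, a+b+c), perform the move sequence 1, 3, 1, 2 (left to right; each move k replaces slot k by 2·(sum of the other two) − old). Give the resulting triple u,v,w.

start (-1,-1,-5) = (f(1,0),f(0,1),f(1,1))
replace slot 1: 2·((-1)+(-5)) − (-1) = -11 → (-11,-1,-5)
replace slot 3: 2·((-11)+(-1)) − (-5) = -19 → (-11,-1,-19)
replace slot 1: 2·((-1)+(-19)) − (-11) = -29 → (-29,-1,-19)
replace slot 2: 2·((-29)+(-19)) − (-1) = -95 → (-29,-95,-19)

-29,-95,-19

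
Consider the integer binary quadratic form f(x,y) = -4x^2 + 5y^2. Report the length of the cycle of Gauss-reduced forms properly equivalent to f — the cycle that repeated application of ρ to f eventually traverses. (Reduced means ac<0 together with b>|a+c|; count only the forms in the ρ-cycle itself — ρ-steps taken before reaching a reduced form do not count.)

D = 80, ⌊√D⌋ = 8
descent: ρ → (5,0,-4)
descent: ρ → (-4,8,1)  [lands on river]
river: ρ → (1,8,-4)
ρ-cycle length = 2 (tail of 2 descent steps not counted)

2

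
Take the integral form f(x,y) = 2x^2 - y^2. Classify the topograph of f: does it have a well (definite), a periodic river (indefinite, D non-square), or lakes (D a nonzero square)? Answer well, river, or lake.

D = b²−4ac = 0² − 4·2·(-1) = 8
D > 0 non-square ⇒ indefinite ⇒ periodic river

river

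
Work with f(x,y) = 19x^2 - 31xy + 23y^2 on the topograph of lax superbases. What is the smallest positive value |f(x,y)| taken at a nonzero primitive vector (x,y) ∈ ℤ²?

translate: b→7 (≡-31 mod 38), so (19,-31,23)→(19,7,11)
flip: (19,7,11)→(11,-7,19)
reduced (well bottom): (11,-7,19) with a≤c, −a<b≤a
well minimum = a = 11

11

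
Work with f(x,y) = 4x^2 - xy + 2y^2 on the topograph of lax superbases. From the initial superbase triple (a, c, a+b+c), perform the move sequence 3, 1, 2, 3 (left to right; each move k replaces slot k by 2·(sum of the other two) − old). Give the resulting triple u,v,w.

start (4,2,5) = (f(1,0),f(0,1),f(1,1))
replace slot 3: 2·(4+2) − 5 = 7 → (4,2,7)
replace slot 1: 2·(2+7) − 4 = 14 → (14,2,7)
replace slot 2: 2·(14+7) − 2 = 40 → (14,40,7)
replace slot 3: 2·(14+40) − 7 = 101 → (14,40,101)

14,40,101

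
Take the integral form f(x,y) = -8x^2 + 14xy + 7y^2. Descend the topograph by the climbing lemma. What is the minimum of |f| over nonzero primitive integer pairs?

river: ρ → (7,14,-8)
river: ρ → (-8,18,3)
river: ρ → (3,18,-8)
river: ρ → (-8,14,7)
closes: descent 0, river 4
min |a| on river = 3

3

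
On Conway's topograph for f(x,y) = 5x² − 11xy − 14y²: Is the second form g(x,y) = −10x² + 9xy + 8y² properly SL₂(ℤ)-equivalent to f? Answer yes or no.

D₁ = 401, D₂ = 401
river cycle of f (length 6): (-14, 11, 5), (5, 19, -2), (-2, 17, 14), (14, 11, -5), (-5, 19, 2), (2, 17, -14)
river cycle of g (length 10): (8, 7, -11), (-11, 15, 4), (4, 17, -7), (-7, 11, 10), (10, 9, -8), (-8, 7, 11), (11, 15, -4), (-4, 17, 7), (7, 11, -10), (-10, 9, 8)
cycles differ ⇒ inequivalent

no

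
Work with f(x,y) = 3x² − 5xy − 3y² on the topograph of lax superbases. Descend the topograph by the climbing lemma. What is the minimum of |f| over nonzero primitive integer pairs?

descent: ρ → (-3,5,3)  [lands on river]
river: ρ → (3,7,-1)
river: ρ → (-1,7,3)
river: ρ → (3,5,-3)
river: ρ → (-3,7,1)
river: ρ → (1,7,-3)
closes: descent 1, river 6
min |a| on river = 1

1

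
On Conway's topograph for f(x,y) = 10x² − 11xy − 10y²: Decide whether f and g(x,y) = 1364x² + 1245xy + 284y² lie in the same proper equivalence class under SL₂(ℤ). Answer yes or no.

D₁ = 521, D₂ = 521
river cycle of f (length 34): (-10, 11, 10), (10, 9, -11), (-11, 13, 8), (8, 19, -5), (-5, 21, 4), (4, 19, -10), (-10, 21, 2), (2, 19, -20), (-20, 21, 1), (1, 21, -20), … (24 more)
river cycle of g (length 34): (10, 9, -11), (-11, 13, 8), (8, 19, -5), (-5, 21, 4), (4, 19, -10), (-10, 21, 2), (2, 19, -20), (-20, 21, 1), (1, 21, -20), (-20, 19, 2), … (24 more)
cycles coincide ⇒ equivalent

yes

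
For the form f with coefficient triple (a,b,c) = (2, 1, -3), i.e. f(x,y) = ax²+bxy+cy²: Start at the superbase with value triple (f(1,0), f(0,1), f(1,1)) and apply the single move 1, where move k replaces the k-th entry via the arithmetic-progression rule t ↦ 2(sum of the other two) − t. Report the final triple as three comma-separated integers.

start (2,-3,0) = (f(1,0),f(0,1),f(1,1))
replace slot 1: 2·((-3)+0) − 2 = -8 → (-8,-3,0)

-8,-3,0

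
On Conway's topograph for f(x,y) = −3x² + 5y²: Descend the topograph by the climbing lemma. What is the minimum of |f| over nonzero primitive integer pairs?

descent: ρ → (5,0,-3)
descent: ρ → (-3,6,2)  [lands on river]
river: ρ → (2,6,-3)
closes: descent 2, river 2
min |a| on river = 2

2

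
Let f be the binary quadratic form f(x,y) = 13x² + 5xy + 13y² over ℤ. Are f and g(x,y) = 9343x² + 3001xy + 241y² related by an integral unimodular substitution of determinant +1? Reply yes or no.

D₁ = -651, D₂ = -651
f: reduced (well bottom): (13,5,13) with a≤c, −a<b≤a
g: flip: (9343,3001,241)→(241,-3001,9343)
g: translate: b→-109 (≡-3001 mod 482), so (241,-3001,9343)→(241,-109,13)
g: flip: (241,-109,13)→(13,109,241)
g: translate: b→5 (≡109 mod 26), so (13,109,241)→(13,5,13)
g: reduced (well bottom): (13,5,13) with a≤c, −a<b≤a
reduced forms (13, 5, 13) vs (13, 5, 13) ⇒ equivalent

yes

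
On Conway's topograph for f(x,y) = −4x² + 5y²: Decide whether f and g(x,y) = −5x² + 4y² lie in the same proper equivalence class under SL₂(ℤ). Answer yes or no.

D₁ = 80, D₂ = 80
river cycle of f (length 2): (-4, 8, 1), (1, 8, -4)
river cycle of g (length 2): (4, 8, -1), (-1, 8, 4)
cycles differ ⇒ inequivalent

no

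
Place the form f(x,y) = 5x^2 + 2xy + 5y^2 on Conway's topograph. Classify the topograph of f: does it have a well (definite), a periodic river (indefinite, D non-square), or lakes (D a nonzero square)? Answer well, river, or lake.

D = b²−4ac = 2² − 4·5·5 = -96
D < 0 ⇒ definite ⇒ every region one sign ⇒ single well

well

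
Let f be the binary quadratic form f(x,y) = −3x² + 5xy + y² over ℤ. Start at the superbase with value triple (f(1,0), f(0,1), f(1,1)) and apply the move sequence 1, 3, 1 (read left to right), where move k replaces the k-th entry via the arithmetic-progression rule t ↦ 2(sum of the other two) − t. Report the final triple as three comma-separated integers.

start (-3,1,3) = (f(1,0),f(0,1),f(1,1))
replace slot 1: 2·(1+3) − (-3) = 11 → (11,1,3)
replace slot 3: 2·(11+1) − 3 = 21 → (11,1,21)
replace slot 1: 2·(1+21) − 11 = 33 → (33,1,21)

33,1,21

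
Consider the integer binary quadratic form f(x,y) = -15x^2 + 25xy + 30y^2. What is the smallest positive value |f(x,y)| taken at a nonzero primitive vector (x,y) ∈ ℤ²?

river: ρ → (30,35,-10)
river: ρ → (-10,45,10)
river: ρ → (10,35,-30)
river: ρ → (-30,25,15)
river: ρ → (15,35,-20)
river: ρ → (-20,45,5)
river: ρ → (5,45,-20)
river: ρ → (-20,35,15)
river: ρ → (15,25,-30)
river: ρ → (-30,35,10)
river: ρ → (10,45,-10)
river: ρ → (-10,35,30)
river: ρ → (30,25,-15)
river: ρ → (-15,35,20)
river: ρ → (20,45,-5)
river: ρ → (-5,45,20)
river: ρ → (20,35,-15)
river: ρ → (-15,25,30)
closes: descent 0, river 18
min |a| on river = 5

5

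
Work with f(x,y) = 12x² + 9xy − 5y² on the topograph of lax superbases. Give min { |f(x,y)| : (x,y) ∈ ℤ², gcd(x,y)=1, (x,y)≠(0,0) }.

river: ρ → (-5,11,10)
river: ρ → (10,9,-6)
river: ρ → (-6,15,4)
river: ρ → (4,17,-2)
river: ρ → (-2,15,12)
river: ρ → (12,9,-5)
closes: descent 0, river 6
min |a| on river = 2

2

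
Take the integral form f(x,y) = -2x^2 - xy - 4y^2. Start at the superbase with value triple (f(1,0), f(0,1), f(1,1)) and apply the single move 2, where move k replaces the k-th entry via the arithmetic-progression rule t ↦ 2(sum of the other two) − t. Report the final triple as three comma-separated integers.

start (-2,-4,-7) = (f(1,0),f(0,1),f(1,1))
replace slot 2: 2·((-2)+(-7)) − (-4) = -14 → (-2,-14,-7)

-2,-14,-7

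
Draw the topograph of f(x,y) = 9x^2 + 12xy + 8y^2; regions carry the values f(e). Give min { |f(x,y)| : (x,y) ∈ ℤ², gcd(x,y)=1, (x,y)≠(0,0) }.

translate: b→-6 (≡12 mod 18), so (9,12,8)→(9,-6,5)
flip: (9,-6,5)→(5,6,9)
translate: b→-4 (≡6 mod 10), so (5,6,9)→(5,-4,8)
reduced (well bottom): (5,-4,8) with a≤c, −a<b≤a
well minimum = a = 5

5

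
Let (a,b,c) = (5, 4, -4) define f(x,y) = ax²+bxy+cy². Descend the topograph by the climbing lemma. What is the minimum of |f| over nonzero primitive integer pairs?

river: ρ → (-4,4,5)
river: ρ → (5,6,-3)
river: ρ → (-3,6,5)
river: ρ → (5,4,-4)
closes: descent 0, river 4
min |a| on river = 3

3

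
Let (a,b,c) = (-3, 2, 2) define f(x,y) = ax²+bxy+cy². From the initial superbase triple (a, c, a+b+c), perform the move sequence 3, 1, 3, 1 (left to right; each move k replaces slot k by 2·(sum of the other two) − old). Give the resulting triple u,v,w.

start (-3,2,1) = (f(1,0),f(0,1),f(1,1))
replace slot 3: 2·((-3)+2) − 1 = -3 → (-3,2,-3)
replace slot 1: 2·(2+(-3)) − (-3) = 1 → (1,2,-3)
replace slot 3: 2·(1+2) − (-3) = 9 → (1,2,9)
replace slot 1: 2·(2+9) − 1 = 21 → (21,2,9)

21,2,9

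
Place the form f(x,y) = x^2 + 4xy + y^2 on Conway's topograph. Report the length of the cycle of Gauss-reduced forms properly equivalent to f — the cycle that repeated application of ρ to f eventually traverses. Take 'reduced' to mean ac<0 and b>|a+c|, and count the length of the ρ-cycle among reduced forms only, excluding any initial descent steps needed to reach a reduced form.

D = 12, ⌊√D⌋ = 3
descent: ρ → (1,2,-2)  [lands on river]
river: ρ → (-2,2,1)
ρ-cycle length = 2 (tail of 1 descent step not counted)

2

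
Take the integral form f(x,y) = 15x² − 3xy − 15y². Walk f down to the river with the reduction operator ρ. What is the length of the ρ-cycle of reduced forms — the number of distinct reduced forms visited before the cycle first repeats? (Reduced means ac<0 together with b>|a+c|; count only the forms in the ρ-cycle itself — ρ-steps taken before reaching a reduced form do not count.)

D = 909, ⌊√D⌋ = 30
descent: ρ → (-15,3,15)  [lands on river]
river: ρ → (15,27,-3)
river: ρ → (-3,27,15)
river: ρ → (15,3,-15)
river: ρ → (-15,27,3)
river: ρ → (3,27,-15)
ρ-cycle length = 6 (tail of 1 descent step not counted)

6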